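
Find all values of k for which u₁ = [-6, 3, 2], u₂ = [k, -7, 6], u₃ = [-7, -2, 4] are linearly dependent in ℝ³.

k = -8

The set is linearly dependent precisely when det[u₁; u₂; u₃] = 0.
Cofactor expansion gives det = -16*k - 128.
Setting this to zero gives k = -8.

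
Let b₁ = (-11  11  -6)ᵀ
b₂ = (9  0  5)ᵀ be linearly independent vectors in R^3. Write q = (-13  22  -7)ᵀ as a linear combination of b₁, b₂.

Solve the system with b₁, b₂ as columns and q as the right-hand side.
Row-reducing the augmented matrix gives the unique coefficients (α₁, α₂) = (2, 1).

q = 2b₁ + b₂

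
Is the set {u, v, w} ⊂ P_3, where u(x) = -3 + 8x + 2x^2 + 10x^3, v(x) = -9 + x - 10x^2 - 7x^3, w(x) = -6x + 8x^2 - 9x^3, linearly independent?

Write each element as a coordinate vector in ℝ⁴ using {1, x, …, x^3}.
Place the vectors as rows of a 3×4 matrix and reduce to echelon form.
The reduction yields 3 nonzero rows, so the rank is 3.
Since rank = 3 (the number of vectors), the set is linearly independent.

linearly independent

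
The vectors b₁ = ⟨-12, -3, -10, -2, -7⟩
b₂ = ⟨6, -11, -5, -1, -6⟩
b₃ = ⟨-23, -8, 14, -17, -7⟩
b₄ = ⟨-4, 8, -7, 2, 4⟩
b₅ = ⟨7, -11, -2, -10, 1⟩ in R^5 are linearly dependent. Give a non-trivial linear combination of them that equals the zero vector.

2b₁ - 3b₂ - b₃ - 3b₄ + b₅ = 0

Solve the homogeneous system with b₁, b₂, b₃, b₄, b₅ as columns by row-reducing the coefficient matrix.
The free variable yields coefficients (2, -3, -1, -3, 1) (any nonzero multiple also works).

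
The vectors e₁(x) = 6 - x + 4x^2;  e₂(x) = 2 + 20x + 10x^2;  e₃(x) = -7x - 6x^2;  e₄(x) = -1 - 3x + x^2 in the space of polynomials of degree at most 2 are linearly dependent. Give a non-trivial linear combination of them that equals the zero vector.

Take coordinates with respect to {1, x, x^2}.
Write the vectors as columns of a matrix and find a nonzero vector in its null space.
One solution (up to scaling) is (0, 1, 2, 2).

e₂ + 2e₃ + 2e₄ = 0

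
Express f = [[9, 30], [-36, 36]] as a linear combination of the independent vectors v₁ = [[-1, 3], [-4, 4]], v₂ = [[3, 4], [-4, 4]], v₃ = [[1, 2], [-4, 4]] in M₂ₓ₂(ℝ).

Take coordinate vectors relative to {E₁₁, E₁₂, E₂₁, E₂₂}.
Solve the system with v₁, v₂, v₃ as columns and f as the right-hand side.
Back-substitution yields (c₁, c₂, c₃) = (4, 4, 1).

f = 4v₁ + 4v₂ + v₃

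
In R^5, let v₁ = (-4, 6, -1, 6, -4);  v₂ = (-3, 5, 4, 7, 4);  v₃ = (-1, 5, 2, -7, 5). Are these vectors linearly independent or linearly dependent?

linearly independent

Row-reduce the matrix whose columns are v₁, v₂, v₃.
The reduction yields 3 nonzero rows, so the rank is 3.
Since rank = 3 (the number of vectors), the set is linearly independent.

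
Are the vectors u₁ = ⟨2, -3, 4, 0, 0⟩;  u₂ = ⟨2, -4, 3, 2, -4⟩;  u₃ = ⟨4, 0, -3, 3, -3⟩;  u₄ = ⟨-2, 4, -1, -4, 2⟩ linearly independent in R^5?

linearly independent

Place the vectors as rows of a 4×5 matrix and reduce to echelon form.
The reduction yields 4 nonzero rows, so the rank is 4.
Since rank = 4 (the number of vectors), the set is linearly independent.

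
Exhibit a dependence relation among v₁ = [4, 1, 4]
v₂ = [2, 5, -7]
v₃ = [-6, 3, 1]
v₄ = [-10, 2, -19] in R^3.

3v₁ - v₂ + v₄ = 0

Set up α₁v₁ + … + α₄v₄ = 0 and solve the homogeneous system.
One solution (up to scaling) is (3, -1, 0, 1).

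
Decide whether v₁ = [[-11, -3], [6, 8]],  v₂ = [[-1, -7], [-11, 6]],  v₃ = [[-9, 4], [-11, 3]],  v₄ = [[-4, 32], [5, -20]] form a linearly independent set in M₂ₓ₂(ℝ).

Take coordinates with respect to the standard basis {E₁₁, E₁₂, E₂₁, E₂₂}.
Place the vectors as rows of a 4×4 matrix and reduce to echelon form.
The reduction yields 3 nonzero rows, so the rank is 3.
Since rank 3 < 4, the set is linearly dependent.

linearly dependent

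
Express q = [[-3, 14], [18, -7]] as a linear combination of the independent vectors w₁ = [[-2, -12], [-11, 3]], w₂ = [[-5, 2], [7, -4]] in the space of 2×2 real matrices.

q = -w₁ + w₂

Take coordinate vectors relative to {E₁₁, E₁₂, E₂₁, E₂₂}.
Write q = a₁w₁ + a₂w₂ and equate components.
The system has the unique solution (a₁, a₂) = (-1, 1).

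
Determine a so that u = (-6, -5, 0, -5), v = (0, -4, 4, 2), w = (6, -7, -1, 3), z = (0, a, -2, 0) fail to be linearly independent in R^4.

a = 32/3

The set is linearly dependent precisely when det[u; v; w; z] = 0.
Expanding, det = 36*a - 384.
Setting this to zero gives a = 32/3.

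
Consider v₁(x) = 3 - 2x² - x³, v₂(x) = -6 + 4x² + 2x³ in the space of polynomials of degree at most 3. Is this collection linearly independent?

linearly dependent

Write each element as a coordinate vector in ℝ⁴ using {1, x, …, x³}.
Row-reduce the matrix whose columns are v₁, v₂.
The reduction yields 1 nonzero row, so the rank is 1.
Since rank 1 < 2, the set is linearly dependent.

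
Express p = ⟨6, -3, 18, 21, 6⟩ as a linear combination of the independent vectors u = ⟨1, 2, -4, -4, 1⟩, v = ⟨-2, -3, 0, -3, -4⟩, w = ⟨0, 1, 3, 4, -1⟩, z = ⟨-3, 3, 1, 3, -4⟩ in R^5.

Solve the system with u, v, w, z as columns and p as the right-hand side.
Back-substitution yields (c₁, …, c₄) = (-2, -1, 4, -2).

p = -2u - v + 4w - 2z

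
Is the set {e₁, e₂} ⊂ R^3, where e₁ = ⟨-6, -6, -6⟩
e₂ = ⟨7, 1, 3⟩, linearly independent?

Place the vectors as rows of a 2×3 matrix and reduce to echelon form.
The reduction yields 2 nonzero rows, so the rank is 2.
Since rank = 2 (the number of vectors), the set is linearly independent.

linearly independent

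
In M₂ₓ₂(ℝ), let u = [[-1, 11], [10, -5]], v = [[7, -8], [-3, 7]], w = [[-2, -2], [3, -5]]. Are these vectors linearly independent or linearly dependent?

linearly independent

Write each element as a coordinate vector in ℝ⁴ using {E₁₁, E₁₂, E₂₁, E₂₂}.
Row-reduce the matrix whose columns are u, v, w.
The reduction yields 3 nonzero rows, so the rank is 3.
Since rank = 3 (the number of vectors), the set is linearly independent.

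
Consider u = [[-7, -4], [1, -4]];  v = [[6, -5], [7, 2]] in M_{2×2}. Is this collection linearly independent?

Take coordinates with respect to the standard basis {E₁₁, E₁₂, E₂₁, E₂₂}.
Place the vectors as rows of a 2×4 matrix and reduce to echelon form.
The reduction yields 2 nonzero rows, so the rank is 2.
Since rank = 2 (the number of vectors), the set is linearly independent.

linearly independent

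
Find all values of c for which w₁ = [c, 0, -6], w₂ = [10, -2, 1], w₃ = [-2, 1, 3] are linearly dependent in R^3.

c = -36/7

Place the vectors as rows of a 3×3 matrix; dependence ⇔ determinant zero.
Expanding, det = -7*c - 36.
Solving -7*c - 36 = 0 yields c = -36/7.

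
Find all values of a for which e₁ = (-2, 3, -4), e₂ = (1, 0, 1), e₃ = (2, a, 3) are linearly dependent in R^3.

a = -3/2

The vectors are dependent exactly when the determinant of the matrix with rows e₁, e₂, e₃ vanishes.
The determinant works out to -2*a - 3.
Setting this to zero gives a = -3/2.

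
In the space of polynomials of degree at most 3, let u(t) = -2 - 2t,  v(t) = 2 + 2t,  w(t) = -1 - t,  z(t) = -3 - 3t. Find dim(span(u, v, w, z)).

1

Represent each element by its coordinate vector in ℝ⁴.
Row-reduce the 4×4 matrix with these as rows.
Reduction leaves 1 leading entry, giving rank 1.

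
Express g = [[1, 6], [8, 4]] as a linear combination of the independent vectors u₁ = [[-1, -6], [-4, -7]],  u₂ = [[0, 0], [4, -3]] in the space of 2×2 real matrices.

Identify each element with its coordinate vector in ℝ⁴ via {E₁₁, E₁₂, E₂₁, E₂₂}.
Set up the augmented matrix [u₁ | u₂ | g] and row-reduce.
The system has the unique solution (α₁, α₂) = (-1, 1).

g = -u₁ + u₂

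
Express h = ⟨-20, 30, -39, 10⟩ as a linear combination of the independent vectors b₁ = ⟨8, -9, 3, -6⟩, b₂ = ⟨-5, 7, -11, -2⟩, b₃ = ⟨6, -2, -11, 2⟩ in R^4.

h = -2b₁ + 2b₂ + b₃

Set up the augmented matrix [b₁ | b₂ | b₃ | h] and row-reduce.
Back-substitution yields (α₁, α₂, α₃) = (-2, 2, 1).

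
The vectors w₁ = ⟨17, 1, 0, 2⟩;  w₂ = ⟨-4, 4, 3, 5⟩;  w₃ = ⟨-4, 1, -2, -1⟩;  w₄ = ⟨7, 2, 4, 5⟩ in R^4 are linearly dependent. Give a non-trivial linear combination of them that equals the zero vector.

Row-reduce the matrix with w₁, w₂, w₃, w₄ as columns; the null space gives the coefficients.
A generator of the null space is (1, 2, -3, -3).

w₁ + 2w₂ - 3w₃ - 3w₄ = 0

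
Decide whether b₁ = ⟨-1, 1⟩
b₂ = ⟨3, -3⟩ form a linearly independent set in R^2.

linearly dependent

The matrix [b₁|b₂] has determinant 0.
A zero determinant means the columns are linearly dependent.
Indeed 3b₁ + b₂ = 0.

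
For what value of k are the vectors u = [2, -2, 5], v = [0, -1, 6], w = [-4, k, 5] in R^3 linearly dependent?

k = 3/2

The vectors are dependent exactly when the determinant of the matrix with rows u, v, w vanishes.
Expanding, det = 18 - 12*k.
Solving 18 - 12*k = 0 yields k = 3/2.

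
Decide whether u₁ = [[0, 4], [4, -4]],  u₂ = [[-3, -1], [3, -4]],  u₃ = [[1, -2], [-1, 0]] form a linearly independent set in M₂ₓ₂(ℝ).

linearly independent

Take coordinates with respect to the standard basis {E₁₁, E₁₂, E₂₁, E₂₂}.
Place the vectors as rows of a 3×4 matrix and reduce to echelon form.
The reduction yields 3 nonzero rows, so the rank is 3.
Since rank = 3 (the number of vectors), the set is linearly independent.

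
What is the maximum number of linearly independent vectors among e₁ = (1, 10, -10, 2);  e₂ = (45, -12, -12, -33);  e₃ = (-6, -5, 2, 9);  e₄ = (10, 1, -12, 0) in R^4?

3

Put the 4×4 matrix [e₁|e₂|e₃|e₄] into echelon form.
Exactly 3 pivots survive; hence the rank is 3.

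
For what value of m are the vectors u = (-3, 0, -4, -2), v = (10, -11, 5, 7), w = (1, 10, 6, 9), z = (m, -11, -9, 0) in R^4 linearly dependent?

m = -1/2

The set is linearly dependent precisely when det[u; v; w; z] = 0.
Cofactor expansion gives det = 444*m + 222.
Solving 444*m + 222 = 0 yields m = -1/2.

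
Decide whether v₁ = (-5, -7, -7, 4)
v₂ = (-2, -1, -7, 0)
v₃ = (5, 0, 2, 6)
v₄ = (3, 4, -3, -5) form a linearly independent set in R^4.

linearly independent

Form the 4×4 matrix with these as columns; its determinant is -794.
A nonzero determinant means the columns are linearly independent.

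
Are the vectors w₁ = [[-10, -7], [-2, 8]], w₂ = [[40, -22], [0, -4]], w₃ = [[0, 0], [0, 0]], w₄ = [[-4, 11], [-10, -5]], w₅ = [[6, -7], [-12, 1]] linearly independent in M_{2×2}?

linearly dependent

Take coordinates with respect to the standard basis {E₁₁, E₁₂, E₂₁, E₂₂}.
There are 5 vectors in a 4-dimensional space, so they cannot be linearly independent.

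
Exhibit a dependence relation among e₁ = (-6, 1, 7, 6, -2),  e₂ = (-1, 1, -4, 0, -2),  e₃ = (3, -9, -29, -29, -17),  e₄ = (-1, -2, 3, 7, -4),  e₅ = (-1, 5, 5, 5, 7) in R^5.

Solve the homogeneous system with e₁, e₂, e₃, e₄, e₅ as columns by row-reducing the coefficient matrix.
One solution (up to scaling) is (0, 2, -1, -2, -3).

2e₂ - e₃ - 2e₄ - 3e₅ = 0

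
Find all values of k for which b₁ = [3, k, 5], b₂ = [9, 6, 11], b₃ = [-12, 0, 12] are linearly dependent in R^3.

Place the vectors as rows of a 3×3 matrix; dependence ⇔ determinant zero.
Cofactor expansion gives det = 576 - 240*k.
Solving 576 - 240*k = 0 yields k = 12/5.

k = 12/5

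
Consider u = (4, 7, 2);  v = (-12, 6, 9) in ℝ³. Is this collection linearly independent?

Place the vectors as rows of a 2×3 matrix and reduce to echelon form.
The reduction yields 2 nonzero rows, so the rank is 2.
Since rank = 2 (the number of vectors), the set is linearly independent.

linearly independent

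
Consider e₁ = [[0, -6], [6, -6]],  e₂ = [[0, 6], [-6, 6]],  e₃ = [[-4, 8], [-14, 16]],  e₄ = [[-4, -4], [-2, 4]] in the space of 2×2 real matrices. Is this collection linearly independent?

linearly dependent

Write each element as a coordinate vector in ℝ⁴ using {E₁₁, E₁₂, E₂₁, E₂₂}.
The matrix [e₁|e₂|e₃|e₄] has determinant 0.
A zero determinant means the columns are linearly dependent.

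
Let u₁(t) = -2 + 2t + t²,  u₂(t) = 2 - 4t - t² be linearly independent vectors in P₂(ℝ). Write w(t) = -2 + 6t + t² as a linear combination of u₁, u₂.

w = -u₁ - 2u₂

Work in coordinates with respect to the standard basis {1, t, t²}.
Solve the system with u₁, u₂ as columns and w as the right-hand side.
Back-substitution yields (a₁, a₂) = (-1, -2).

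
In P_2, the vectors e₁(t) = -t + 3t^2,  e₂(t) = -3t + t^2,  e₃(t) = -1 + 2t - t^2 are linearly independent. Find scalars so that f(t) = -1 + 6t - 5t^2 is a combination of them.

f = -e₁ - e₂ + e₃

Work in coordinates with respect to the standard basis {1, t, t^2}.
Write f = α₁e₁ + … + α₃e₃ and equate components.
Back-substitution yields (α₁, α₂, α₃) = (-1, -1, 1).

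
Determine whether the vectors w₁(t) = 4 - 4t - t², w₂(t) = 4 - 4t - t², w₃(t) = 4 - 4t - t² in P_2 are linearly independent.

Take coordinates with respect to the standard basis {1, t, t²}.
Form the 3×3 matrix with these as columns; its determinant is 0.
A zero determinant means the columns are linearly dependent.

linearly dependent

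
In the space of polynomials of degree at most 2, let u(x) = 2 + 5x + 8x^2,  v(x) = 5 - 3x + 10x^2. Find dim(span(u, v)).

dim = 2

Use coordinates relative to {1, x, x^2}.
Row-reduce the 2×3 matrix with these as rows.
There are 2 pivot columns, so rank = 2.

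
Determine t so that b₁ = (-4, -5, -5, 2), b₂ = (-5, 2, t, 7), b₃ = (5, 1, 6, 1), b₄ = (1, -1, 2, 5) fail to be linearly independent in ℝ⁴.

t = -26/7

Dependence holds iff the 4×4 matrix [b₁ b₂ b₃ b₄] is singular.
The determinant works out to -84*t - 312.
Solving -84*t - 312 = 0 yields t = -26/7.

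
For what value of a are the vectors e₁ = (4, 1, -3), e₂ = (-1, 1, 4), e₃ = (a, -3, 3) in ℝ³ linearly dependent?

Dependence holds iff the 3×3 matrix [e₁ e₂ e₃] is singular.
Cofactor expansion gives det = 7*a + 54.
Solving 7*a + 54 = 0 yields a = -54/7.

a = -54/7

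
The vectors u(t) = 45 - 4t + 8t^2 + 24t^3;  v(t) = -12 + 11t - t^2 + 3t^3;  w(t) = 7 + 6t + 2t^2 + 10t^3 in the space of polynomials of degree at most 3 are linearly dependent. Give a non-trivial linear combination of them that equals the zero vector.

u + 2v - 3w = 0

Write each element as a vector in ℝ⁴ using {1, t, …, t^3}.
Set up α₁u + … + α₃w = 0 and solve the homogeneous system.
A generator of the null space is (1, 2, -3).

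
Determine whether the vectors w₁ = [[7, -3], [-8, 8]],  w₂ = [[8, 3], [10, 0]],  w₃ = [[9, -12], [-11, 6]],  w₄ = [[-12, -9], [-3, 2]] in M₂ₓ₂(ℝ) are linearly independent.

linearly independent

Write each element as a coordinate vector in ℝ⁴ using {E₁₁, E₁₂, E₂₁, E₂₂}.
Form the 4×4 matrix with these as columns; its determinant is 13476.
A nonzero determinant means the columns are linearly independent.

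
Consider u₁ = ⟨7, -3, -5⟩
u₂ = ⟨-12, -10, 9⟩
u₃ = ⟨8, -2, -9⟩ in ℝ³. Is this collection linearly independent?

linearly independent

The matrix [u₁|u₂|u₃] has determinant 344.
A nonzero determinant means the columns are linearly independent.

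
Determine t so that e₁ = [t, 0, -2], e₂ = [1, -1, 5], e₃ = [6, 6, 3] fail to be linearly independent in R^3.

Place the vectors as rows of a 3×3 matrix; dependence ⇔ determinant zero.
Cofactor expansion gives det = -33*t - 24.
Solving -33*t - 24 = 0 yields t = -8/11.

t = -8/11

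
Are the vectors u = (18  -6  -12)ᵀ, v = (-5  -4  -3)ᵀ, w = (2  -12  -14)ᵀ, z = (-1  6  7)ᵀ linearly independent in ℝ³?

linearly dependent

There are 4 vectors in a 3-dimensional space, so they cannot be linearly independent.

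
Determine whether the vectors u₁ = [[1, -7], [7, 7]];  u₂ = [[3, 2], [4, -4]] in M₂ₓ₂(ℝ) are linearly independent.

Take coordinates with respect to the standard basis {E₁₁, E₁₂, E₂₁, E₂₂}.
Row-reduce the matrix whose columns are u₁, u₂.
The reduction yields 2 nonzero rows, so the rank is 2.
Since rank = 2 (the number of vectors), the set is linearly independent.

linearly independent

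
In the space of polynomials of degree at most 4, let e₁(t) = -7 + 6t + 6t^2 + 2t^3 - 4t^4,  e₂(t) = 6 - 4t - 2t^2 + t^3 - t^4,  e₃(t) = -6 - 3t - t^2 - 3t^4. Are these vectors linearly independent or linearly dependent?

linearly independent

Take coordinates with respect to the standard basis {1, t, …, t^4}.
Row-reduce the matrix whose columns are e₁, e₂, e₃.
The reduction yields 3 nonzero rows, so the rank is 3.
Since rank = 3 (the number of vectors), the set is linearly independent.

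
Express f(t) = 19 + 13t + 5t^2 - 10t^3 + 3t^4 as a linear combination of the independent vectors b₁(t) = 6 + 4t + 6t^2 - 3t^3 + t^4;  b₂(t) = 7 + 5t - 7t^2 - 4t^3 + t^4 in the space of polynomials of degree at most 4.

f = 2b₁ + b₂

Take coordinate vectors relative to {1, t, …, t^4}.
Set up the augmented matrix [b₁ | b₂ | f] and row-reduce.
Row-reducing the augmented matrix gives the unique coefficients (c₁, c₂) = (2, 1).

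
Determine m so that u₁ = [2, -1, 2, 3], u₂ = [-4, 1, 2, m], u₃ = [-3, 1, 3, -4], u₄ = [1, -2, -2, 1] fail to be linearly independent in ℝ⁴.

m = -39/7

Place the vectors as rows of a 4×4 matrix; dependence ⇔ determinant zero.
The determinant works out to 21*m + 117.
Setting this to zero gives m = -39/7.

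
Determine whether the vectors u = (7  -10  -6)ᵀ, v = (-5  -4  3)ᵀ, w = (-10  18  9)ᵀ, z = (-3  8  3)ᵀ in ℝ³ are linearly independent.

linearly dependent

There are 4 vectors in a 3-dimensional space, so they cannot be linearly independent.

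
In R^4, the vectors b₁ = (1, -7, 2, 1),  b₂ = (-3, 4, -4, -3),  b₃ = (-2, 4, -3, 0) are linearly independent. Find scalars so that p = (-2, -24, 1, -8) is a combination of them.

Since b₁, b₂, b₃ are independent, the coefficients expressing p are uniquely determined by a linear system.
Back-substitution yields (c₁, c₂, c₃) = (4, 4, -3).

p = 4b₁ + 4b₂ - 3b₃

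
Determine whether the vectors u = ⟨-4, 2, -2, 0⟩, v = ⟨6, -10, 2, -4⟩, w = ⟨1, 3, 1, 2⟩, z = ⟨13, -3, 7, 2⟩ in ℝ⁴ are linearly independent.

linearly dependent

Form the 4×4 matrix with these as columns; its determinant is 0.
A zero determinant means the columns are linearly dependent.
Indeed 2u + v + 2w = 0.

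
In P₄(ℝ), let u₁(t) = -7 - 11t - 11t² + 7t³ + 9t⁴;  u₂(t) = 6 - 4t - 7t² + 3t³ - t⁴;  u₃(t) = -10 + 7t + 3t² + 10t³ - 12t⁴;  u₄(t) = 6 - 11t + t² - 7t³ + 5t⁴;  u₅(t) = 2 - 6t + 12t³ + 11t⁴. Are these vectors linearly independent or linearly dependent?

Take coordinates with respect to the standard basis {1, t, …, t⁴}.
Form the 5×5 matrix with these as columns; its determinant is -370393.
A nonzero determinant means the columns are linearly independent.

linearly independent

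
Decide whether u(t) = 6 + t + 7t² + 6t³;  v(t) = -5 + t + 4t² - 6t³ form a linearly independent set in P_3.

Write each element as a coordinate vector in ℝ⁴ using {1, t, …, t³}.
Row-reduce the matrix whose columns are u, v.
The reduction yields 2 nonzero rows, so the rank is 2.
Since rank = 2 (the number of vectors), the set is linearly independent.

linearly independent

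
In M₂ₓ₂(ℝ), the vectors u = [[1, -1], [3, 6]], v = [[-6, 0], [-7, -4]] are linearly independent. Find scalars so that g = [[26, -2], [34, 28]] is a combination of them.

Take coordinate vectors relative to {E₁₁, E₁₂, E₂₁, E₂₂}.
Write g = a₁u + a₂v and equate components.
Back-substitution yields (a₁, a₂) = (2, -4).

g = 2u - 4v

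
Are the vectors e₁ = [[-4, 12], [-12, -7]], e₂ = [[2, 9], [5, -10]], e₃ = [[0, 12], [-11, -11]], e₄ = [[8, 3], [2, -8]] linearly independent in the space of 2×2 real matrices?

Write each element as a coordinate vector in ℝ⁴ using {E₁₁, E₁₂, E₂₁, E₂₂}.
Form the 4×4 matrix with these as columns; its determinant is 1650.
A nonzero determinant means the columns are linearly independent.

linearly independent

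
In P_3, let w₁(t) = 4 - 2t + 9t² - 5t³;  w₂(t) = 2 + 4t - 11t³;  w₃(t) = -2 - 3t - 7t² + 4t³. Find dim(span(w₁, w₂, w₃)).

Represent each element by its coordinate vector in ℝ⁴.
Apply Gaussian elimination to the matrix whose rows are w₁, w₂, w₃.
The echelon form has 3 nonzero rows, so the rank is 3.

3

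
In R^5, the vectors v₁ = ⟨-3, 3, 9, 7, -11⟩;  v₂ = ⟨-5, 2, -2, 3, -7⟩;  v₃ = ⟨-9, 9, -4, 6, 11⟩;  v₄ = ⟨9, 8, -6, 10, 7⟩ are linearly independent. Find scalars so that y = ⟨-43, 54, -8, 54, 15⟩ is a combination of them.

Solve the system with v₁, v₂, v₃, v₄ as columns and y as the right-hand side.
Back-substitution yields (c₁, …, c₄) = (2, 2, 4, 1).

y = 2v₁ + 2v₂ + 4v₃ + v₄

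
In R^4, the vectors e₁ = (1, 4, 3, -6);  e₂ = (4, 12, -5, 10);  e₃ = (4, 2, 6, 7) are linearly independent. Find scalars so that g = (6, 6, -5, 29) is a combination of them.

Solve the system with e₁, e₂, e₃ as columns and g as the right-hand side.
Row-reducing the augmented matrix gives the unique coefficients (c₁, c₂, c₃) = (-2, 1, 1).

g = -2e₁ + e₂ + e₃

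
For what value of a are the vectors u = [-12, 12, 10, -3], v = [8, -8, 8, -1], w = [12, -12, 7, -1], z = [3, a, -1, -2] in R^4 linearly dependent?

a = -3

Dependence holds iff the 4×4 matrix [u v w z] is singular.
The determinant works out to 92*a + 276.
This vanishes exactly when a = -3.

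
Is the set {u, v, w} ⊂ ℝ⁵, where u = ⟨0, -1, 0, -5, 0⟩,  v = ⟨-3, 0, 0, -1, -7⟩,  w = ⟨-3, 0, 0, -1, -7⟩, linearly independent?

Two of the vectors are equal, giving an immediate dependence.

linearly dependent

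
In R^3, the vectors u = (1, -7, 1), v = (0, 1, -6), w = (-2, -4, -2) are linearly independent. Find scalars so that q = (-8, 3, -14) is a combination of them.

Since u, v, w are independent, the coefficients expressing q are uniquely determined by a linear system.
Row-reducing the augmented matrix gives the unique coefficients (α₁, α₂, α₃) = (-2, 1, 3).

q = -2u + v + 3w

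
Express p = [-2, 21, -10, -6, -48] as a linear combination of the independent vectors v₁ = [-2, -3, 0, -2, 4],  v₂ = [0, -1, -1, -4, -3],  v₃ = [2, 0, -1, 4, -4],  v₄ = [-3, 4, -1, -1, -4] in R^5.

Set up the augmented matrix [v₁ | v₂ | v₃ | v₄ | p] and row-reduce.
Row-reducing the augmented matrix gives the unique coefficients (a₁, …, a₄) = (-3, 4, 2, 4).

p = -3v₁ + 4v₂ + 2v₃ + 4v₄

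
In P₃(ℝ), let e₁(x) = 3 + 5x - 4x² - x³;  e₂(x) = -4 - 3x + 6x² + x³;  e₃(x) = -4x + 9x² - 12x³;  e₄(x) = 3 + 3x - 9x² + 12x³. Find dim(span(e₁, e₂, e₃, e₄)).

4

Use coordinates relative to {1, x, …, x³}.
Put the 4×4 matrix [e₁|e₂|e₃|e₄] into echelon form.
The echelon form has 4 nonzero rows, so the rank is 4.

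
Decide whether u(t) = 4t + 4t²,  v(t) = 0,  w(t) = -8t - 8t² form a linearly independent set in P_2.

Write each element as a coordinate vector in ℝ³ using {1, t, t²}.
One of the vectors is the zero vector, so the set is linearly dependent.

linearly dependent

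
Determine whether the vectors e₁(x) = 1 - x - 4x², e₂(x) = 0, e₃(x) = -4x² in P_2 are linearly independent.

Write each element as a coordinate vector in ℝ³ using {1, x, x²}.
One of the vectors is the zero vector, so the set is linearly dependent.

linearly dependent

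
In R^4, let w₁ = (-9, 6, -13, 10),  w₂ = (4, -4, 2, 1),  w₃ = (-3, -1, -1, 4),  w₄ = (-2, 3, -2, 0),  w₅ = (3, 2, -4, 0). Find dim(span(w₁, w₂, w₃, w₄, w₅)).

Row-reduce the 5×4 matrix with these as rows.
The echelon form has 4 nonzero rows, so the rank is 4.
(With 5 elements in a 4-dimensional space the rank is at most 4.)

dim = 4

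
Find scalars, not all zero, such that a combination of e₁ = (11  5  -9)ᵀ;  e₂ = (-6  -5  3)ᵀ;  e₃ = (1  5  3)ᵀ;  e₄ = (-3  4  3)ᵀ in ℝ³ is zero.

e₁ + 2e₂ + e₃ = 0

Row-reduce the matrix with e₁, e₂, e₃, e₄ as columns; the null space gives the coefficients.
The free variable yields coefficients (1, 2, 1, 0) (any nonzero multiple also works).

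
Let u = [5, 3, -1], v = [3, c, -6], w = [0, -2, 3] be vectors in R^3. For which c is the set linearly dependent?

Dependence holds iff the 3×3 matrix [u v w] is singular.
The determinant works out to 15*c - 81.
This vanishes exactly when c = 27/5.

c = 27/5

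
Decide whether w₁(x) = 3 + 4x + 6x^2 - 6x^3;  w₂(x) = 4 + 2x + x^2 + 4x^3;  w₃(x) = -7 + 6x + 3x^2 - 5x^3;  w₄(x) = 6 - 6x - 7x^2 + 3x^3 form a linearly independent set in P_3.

Take coordinates with respect to the standard basis {1, x, …, x^3}.
Row-reduce the matrix whose columns are w₁, w₂, w₃, w₄.
The reduction yields 4 nonzero rows, so the rank is 4.
Since rank = 4 (the number of vectors), the set is linearly independent.

linearly independent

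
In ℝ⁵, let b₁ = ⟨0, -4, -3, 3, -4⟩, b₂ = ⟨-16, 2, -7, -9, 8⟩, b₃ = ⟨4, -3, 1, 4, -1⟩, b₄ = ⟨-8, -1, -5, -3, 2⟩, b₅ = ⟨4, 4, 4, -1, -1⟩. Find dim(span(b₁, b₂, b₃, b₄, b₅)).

Put the 5×5 matrix [b₁|b₂|b₃|b₄|b₅] into echelon form.
The echelon form has 3 nonzero rows, so the rank is 3.

3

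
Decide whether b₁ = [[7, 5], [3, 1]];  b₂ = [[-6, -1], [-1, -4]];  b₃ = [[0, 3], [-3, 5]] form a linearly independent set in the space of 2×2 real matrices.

Write each element as a coordinate vector in ℝ⁴ using {E₁₁, E₁₂, E₂₁, E₂₂}.
Place the vectors as rows of a 3×4 matrix and reduce to echelon form.
The reduction yields 3 nonzero rows, so the rank is 3.
Since rank = 3 (the number of vectors), the set is linearly independent.

linearly independent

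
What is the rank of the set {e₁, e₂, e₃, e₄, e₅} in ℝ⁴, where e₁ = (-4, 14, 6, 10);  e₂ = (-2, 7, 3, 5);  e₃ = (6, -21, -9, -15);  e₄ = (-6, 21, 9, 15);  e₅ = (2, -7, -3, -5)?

rank 1

Form the matrix with e₁, e₂, e₃, e₄, e₅ as columns and reduce.
Reduction leaves 1 leading entry, giving rank 1.
(With 5 elements in a 4-dimensional space the rank is at most 4.)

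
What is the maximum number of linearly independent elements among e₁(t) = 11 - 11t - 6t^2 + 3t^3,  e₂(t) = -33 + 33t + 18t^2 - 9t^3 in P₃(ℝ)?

Represent each element by its coordinate vector in ℝ⁴.
Put the 4×2 matrix [e₁|e₂] into echelon form.
Reduction leaves 1 leading entry, giving rank 1.

1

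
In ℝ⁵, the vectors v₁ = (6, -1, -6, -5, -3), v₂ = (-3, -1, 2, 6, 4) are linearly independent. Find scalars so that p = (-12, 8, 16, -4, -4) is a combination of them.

p = -4v₁ - 4v₂

Since v₁, v₂ are independent, the coefficients expressing p are uniquely determined by a linear system.
The system has the unique solution (a₁, a₂) = (-4, -4).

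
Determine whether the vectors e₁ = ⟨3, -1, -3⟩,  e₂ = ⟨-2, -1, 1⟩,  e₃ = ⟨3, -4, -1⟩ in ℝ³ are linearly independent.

Row-reduce the matrix whose columns are e₁, e₂, e₃.
The reduction yields 3 nonzero rows, so the rank is 3.
Since rank = 3 (the number of vectors), the set is linearly independent.

linearly independent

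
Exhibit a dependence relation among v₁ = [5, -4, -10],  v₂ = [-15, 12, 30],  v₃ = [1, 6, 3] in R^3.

3v₁ + v₂ = 0

Write the vectors as columns of a matrix and find a nonzero vector in its null space.
One solution (up to scaling) is (3, 1, 0).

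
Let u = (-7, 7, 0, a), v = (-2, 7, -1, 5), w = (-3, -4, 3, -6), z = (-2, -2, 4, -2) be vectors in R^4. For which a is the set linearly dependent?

a = 0

Place the vectors as rows of a 4×4 matrix; dependence ⇔ determinant zero.
The determinant works out to -64*a.
Setting this to zero gives a = 0.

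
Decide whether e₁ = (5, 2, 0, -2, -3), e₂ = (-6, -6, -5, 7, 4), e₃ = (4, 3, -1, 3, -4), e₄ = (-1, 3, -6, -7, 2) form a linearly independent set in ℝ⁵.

linearly independent

Row-reduce the matrix whose columns are e₁, e₂, e₃, e₄.
The reduction yields 4 nonzero rows, so the rank is 4.
Since rank = 4 (the number of vectors), the set is linearly independent.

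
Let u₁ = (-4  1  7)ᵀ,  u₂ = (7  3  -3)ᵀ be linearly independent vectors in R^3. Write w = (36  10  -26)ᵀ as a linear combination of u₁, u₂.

w = -2u₁ + 4u₂

Set up the augmented matrix [u₁ | u₂ | w] and row-reduce.
The system has the unique solution (a₁, a₂) = (-2, 4).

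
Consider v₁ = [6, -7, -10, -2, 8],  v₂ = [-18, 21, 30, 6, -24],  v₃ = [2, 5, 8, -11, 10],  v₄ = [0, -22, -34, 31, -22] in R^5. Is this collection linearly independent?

Row-reduce the matrix whose columns are v₁, v₂, v₃, v₄.
The reduction yields 2 nonzero rows, so the rank is 2.
Since rank 2 < 4, the set is linearly dependent.
Indeed 3v₁ + v₂ = 0.

linearly dependent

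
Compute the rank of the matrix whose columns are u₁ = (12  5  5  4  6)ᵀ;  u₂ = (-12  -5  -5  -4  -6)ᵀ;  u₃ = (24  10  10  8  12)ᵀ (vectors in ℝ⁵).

rank 1

Form the matrix with u₁, u₂, u₃ as columns and reduce.
The echelon form has 1 nonzero row, so the rank is 1.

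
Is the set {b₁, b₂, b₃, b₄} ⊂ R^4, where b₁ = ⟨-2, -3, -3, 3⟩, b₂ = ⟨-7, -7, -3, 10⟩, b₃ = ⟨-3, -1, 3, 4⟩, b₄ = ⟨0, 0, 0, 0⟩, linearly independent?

One of the vectors is the zero vector, so the set is linearly dependent.

linearly dependent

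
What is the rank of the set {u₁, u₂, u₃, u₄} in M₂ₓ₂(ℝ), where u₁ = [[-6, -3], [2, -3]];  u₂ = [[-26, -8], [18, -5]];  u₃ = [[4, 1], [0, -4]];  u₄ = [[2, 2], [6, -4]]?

3

Pass to coordinate vectors with respect to the basis {E₁₁, E₁₂, E₂₁, E₂₂}.
Form the matrix with u₁, u₂, u₃, u₄ as columns and reduce.
There are 3 pivot columns, so rank = 3.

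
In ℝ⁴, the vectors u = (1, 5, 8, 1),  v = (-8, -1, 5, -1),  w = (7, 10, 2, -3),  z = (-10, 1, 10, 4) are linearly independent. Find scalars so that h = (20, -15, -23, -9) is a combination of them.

h = 2u + v - 2w - 4z

Since u, v, w, z are independent, the coefficients expressing h are uniquely determined by a linear system.
Back-substitution yields (α₁, …, α₄) = (2, 1, -2, -4).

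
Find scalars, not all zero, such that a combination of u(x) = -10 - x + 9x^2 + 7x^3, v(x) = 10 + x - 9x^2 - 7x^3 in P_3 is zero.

u + v = 0

Write each element as a vector in ℝ⁴ using {1, x, …, x^3}.
Row-reduce the matrix with u, v as columns; the null space gives the coefficients.
The free variable yields coefficients (1, 1) (any nonzero multiple also works).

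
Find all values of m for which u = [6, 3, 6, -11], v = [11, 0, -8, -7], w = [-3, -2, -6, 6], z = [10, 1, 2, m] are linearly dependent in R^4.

Dependence holds iff the 4×4 matrix [u v w z] is singular.
The determinant works out to 42*m + 234.
Solving 42*m + 234 = 0 yields m = -39/7.

m = -39/7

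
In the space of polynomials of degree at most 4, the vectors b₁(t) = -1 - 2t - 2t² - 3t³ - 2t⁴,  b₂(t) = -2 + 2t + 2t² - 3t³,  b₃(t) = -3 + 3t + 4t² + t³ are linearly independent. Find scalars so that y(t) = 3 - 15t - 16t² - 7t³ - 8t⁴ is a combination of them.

y = 4b₁ - 2b₂ - b₃

Identify each element with its coordinate vector in ℝ⁵ via {1, t, …, t⁴}.
Set up the augmented matrix [b₁ | b₂ | b₃ | y] and row-reduce.
Row-reducing the augmented matrix gives the unique coefficients (c₁, c₂, c₃) = (4, -2, -1).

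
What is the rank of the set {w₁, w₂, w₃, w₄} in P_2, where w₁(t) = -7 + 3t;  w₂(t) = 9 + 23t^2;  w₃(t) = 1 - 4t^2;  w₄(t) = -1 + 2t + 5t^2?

rank 3

Pass to coordinate vectors with respect to the basis {1, t, t^2}.
Apply Gaussian elimination to the matrix whose rows are w₁, w₂, w₃, w₄.
The echelon form has 3 nonzero rows, so the rank is 3.
(With 4 elements in a 3-dimensional space the rank is at most 3.)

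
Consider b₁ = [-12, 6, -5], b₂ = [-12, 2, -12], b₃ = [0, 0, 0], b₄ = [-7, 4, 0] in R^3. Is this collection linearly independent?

linearly dependent

There are 4 vectors in a 3-dimensional space, so they cannot be linearly independent.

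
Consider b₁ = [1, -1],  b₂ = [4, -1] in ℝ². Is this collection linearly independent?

Form the 2×2 matrix with these as columns; its determinant is 3.
A nonzero determinant means the columns are linearly independent.

linearly independent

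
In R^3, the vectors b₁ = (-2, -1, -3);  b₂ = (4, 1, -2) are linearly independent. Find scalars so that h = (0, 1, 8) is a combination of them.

h = -2b₁ - b₂

Write h = c₁b₁ + c₂b₂ and equate components.
Back-substitution yields (c₁, c₂) = (-2, -1).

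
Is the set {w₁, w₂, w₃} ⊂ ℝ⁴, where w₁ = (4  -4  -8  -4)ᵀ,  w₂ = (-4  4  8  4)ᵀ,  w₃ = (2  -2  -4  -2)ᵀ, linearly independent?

Row-reduce the matrix whose columns are w₁, w₂, w₃.
The reduction yields 1 nonzero row, so the rank is 1.
Since rank 1 < 3, the set is linearly dependent.
Indeed w₁ + w₂ = 0.

linearly dependent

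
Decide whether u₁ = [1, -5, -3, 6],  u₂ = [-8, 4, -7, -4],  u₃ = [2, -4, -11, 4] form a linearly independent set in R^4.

Row-reduce the matrix whose columns are u₁, u₂, u₃.
The reduction yields 3 nonzero rows, so the rank is 3.
Since rank = 3 (the number of vectors), the set is linearly independent.

linearly independent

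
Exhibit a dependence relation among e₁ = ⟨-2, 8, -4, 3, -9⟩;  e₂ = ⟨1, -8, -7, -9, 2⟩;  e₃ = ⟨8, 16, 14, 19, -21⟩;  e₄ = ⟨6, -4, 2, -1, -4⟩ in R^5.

Write the vectors as columns of a matrix and find a nonzero vector in its null space.
The free variable yields coefficients (1, -2, -1, 2) (any nonzero multiple also works).

e₁ - 2e₂ - e₃ + 2e₄ = 0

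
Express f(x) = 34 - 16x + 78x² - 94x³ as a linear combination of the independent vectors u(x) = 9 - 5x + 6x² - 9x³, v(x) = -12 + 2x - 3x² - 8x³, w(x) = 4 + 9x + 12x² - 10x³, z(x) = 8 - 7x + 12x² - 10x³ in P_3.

Work in coordinates with respect to the standard basis {1, x, …, x³}.
Write f = a₁u + … + a₄z and equate components.
Row-reducing the augmented matrix gives the unique coefficients (a₁, …, a₄) = (2, 2, 2, 4).

f = 2u + 2v + 2w + 4z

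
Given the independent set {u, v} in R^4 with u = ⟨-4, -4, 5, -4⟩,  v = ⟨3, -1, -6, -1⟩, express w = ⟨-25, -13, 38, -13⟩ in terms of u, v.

w = 4u - 3v

Since u, v are independent, the coefficients expressing w are uniquely determined by a linear system.
The system has the unique solution (α₁, α₂) = (4, -3).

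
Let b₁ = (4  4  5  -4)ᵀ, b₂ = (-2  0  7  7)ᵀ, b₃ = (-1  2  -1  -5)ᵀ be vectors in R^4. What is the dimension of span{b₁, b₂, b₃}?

3

Form the matrix with b₁, b₂, b₃ as columns and reduce.
Exactly 3 pivots survive; hence the rank is 3.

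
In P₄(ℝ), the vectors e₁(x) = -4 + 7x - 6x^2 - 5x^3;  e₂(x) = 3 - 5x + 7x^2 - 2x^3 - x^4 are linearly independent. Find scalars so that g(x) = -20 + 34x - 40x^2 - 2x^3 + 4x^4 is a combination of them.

g = 2e₁ - 4e₂

Take coordinate vectors relative to {1, x, …, x^4}.
Since e₁, e₂ are independent, the coefficients expressing g are uniquely determined by a linear system.
Row-reducing the augmented matrix gives the unique coefficients (a₁, a₂) = (2, -4).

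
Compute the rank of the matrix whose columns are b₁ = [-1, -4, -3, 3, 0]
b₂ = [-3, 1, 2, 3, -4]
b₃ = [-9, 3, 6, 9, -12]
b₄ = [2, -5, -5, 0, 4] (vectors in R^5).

Form the matrix with b₁, b₂, b₃, b₄ as columns and reduce.
Exactly 2 pivots survive; hence the rank is 2.

2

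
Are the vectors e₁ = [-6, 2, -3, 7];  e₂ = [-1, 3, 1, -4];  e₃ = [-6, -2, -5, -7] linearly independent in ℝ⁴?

Place the vectors as rows of a 3×4 matrix and reduce to echelon form.
The reduction yields 3 nonzero rows, so the rank is 3.
Since rank = 3 (the number of vectors), the set is linearly independent.

linearly independent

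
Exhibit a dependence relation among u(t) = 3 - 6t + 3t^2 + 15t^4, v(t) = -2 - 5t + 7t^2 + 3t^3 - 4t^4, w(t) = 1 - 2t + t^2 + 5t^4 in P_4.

u - 3w = 0

Write each element as a vector in ℝ⁵ using {1, t, …, t^4}.
Row-reduce the matrix with u, v, w as columns; the null space gives the coefficients.
A generator of the null space is (1, 0, -3).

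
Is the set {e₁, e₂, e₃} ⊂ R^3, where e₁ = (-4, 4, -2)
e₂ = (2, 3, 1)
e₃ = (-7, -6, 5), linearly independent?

Form the 3×3 matrix with these as columns; its determinant is -170.
A nonzero determinant means the columns are linearly independent.

linearly independent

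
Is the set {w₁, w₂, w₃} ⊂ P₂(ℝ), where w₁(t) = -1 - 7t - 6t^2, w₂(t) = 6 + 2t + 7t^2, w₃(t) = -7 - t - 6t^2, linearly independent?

Take coordinates with respect to the standard basis {1, t, t^2}.
Form the 3×3 matrix with these as columns; its determinant is 48.
A nonzero determinant means the columns are linearly independent.

linearly independent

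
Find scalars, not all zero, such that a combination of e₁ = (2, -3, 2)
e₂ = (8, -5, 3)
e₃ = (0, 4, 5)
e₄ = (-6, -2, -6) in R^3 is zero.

Write the vectors as columns of a matrix and find a nonzero vector in its null space.
One solution (up to scaling) is (1, -1, -1, -1).

e₁ - e₂ - e₃ - e₄ = 0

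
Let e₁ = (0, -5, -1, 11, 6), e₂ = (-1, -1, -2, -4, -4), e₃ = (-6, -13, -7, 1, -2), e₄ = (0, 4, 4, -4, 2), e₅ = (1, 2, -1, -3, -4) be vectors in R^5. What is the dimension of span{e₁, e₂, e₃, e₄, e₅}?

Put the 5×5 matrix [e₁|e₂|e₃|e₄|e₅] into echelon form.
There are 3 pivot columns, so rank = 3.

dim = 3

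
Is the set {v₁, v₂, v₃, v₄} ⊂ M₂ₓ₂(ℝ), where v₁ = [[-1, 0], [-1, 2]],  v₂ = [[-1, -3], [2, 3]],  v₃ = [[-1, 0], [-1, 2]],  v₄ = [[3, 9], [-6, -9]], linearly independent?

Write each element as a coordinate vector in ℝ⁴ using {E₁₁, E₁₂, E₂₁, E₂₂}.
Two of the vectors are equal, giving an immediate dependence.

linearly dependent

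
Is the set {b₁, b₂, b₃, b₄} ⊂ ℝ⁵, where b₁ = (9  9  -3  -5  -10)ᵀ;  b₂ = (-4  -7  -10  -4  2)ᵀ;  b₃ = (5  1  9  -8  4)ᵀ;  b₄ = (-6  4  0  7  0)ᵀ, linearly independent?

linearly independent

Place the vectors as rows of a 4×5 matrix and reduce to echelon form.
The reduction yields 4 nonzero rows, so the rank is 4.
Since rank = 4 (the number of vectors), the set is linearly independent.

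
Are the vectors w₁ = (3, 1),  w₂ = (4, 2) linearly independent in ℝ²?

The matrix [w₁|w₂] has determinant 2.
A nonzero determinant means the columns are linearly independent.

linearly independent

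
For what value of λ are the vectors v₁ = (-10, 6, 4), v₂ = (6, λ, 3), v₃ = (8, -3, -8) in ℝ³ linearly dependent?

Dependence holds iff the 3×3 matrix [v₁ v₂ v₃] is singular.
Cofactor expansion gives det = 48*λ + 270.
This vanishes exactly when λ = -45/8.

λ = -45/8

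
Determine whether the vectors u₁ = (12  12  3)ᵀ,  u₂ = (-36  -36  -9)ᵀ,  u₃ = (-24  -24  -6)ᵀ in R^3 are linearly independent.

The matrix [u₁|u₂|u₃] has determinant 0.
A zero determinant means the columns are linearly dependent.

linearly dependent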